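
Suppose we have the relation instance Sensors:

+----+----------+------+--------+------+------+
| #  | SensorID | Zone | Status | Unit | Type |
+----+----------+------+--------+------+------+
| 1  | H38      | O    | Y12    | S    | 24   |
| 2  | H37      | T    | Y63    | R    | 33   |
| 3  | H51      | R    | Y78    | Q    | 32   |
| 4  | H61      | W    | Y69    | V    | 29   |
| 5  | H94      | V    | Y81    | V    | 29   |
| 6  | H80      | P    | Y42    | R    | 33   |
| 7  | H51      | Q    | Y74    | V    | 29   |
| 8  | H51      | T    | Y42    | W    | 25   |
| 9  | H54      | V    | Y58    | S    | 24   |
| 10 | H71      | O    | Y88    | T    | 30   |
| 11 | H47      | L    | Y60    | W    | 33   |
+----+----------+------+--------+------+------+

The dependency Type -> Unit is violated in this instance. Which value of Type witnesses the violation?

Type=24: rows 1, 9 → Unit = S, S ✓
Type=33: rows 2, 6, 11 → Unit takes values {R, W} — violation
Type=32: row 3 → Unit = Q ✓
Type=29: rows 4, 5, 7 → Unit = V, V, V ✓
Type=25: row 8 → Unit = W ✓
Type=30: row 10 → Unit = T ✓
The only Type value with inconsistent Unit is Type=33.

33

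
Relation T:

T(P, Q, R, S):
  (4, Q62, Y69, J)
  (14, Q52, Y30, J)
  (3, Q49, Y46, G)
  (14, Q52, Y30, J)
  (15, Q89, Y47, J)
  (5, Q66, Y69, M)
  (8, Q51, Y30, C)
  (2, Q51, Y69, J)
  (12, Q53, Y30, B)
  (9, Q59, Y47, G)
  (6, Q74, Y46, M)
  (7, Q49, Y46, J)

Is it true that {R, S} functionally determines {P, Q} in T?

No

(R=Y69, S=J): 2 rows → {P,Q} takes values {(4, Q62), (2, Q51)} — violation
(R=Y30, S=J): 2 rows → {P,Q} = (14, Q52), (14, Q52) ✓
(R=Y46, S=G): 1 row → {P,Q} = (3, Q49) ✓
(R=Y47, S=J): 1 row → {P,Q} = (15, Q89) ✓
(R=Y69, S=M): 1 row → {P,Q} = (5, Q66) ✓
(R=Y30, S=C): 1 row → {P,Q} = (8, Q51) ✓
(R=Y30, S=B): 1 row → {P,Q} = (12, Q53) ✓
(R=Y47, S=G): 1 row → {P,Q} = (9, Q59) ✓
(R=Y46, S=M): 1 row → {P,Q} = (6, Q74) ✓
(R=Y46, S=J): 1 row → {P,Q} = (7, Q49) ✓
Two rows agree on {R, S} but differ on {P, Q}, so {R, S} -> {P, Q} does not hold.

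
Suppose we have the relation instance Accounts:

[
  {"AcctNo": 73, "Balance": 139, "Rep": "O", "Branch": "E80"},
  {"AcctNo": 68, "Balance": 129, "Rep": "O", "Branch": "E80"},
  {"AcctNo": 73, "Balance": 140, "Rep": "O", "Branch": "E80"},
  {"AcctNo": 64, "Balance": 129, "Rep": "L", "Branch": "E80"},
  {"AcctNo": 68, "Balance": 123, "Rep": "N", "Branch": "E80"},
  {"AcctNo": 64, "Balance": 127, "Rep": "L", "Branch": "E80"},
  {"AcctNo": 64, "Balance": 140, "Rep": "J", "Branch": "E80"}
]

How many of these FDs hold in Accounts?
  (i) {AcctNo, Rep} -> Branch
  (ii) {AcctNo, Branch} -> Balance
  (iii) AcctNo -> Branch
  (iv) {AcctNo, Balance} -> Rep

(i) {AcctNo, Rep} -> Branch: every LHS value maps to a single RHS value — holds.
(ii) {AcctNo, Branch} -> Balance: (AcctNo=73, Branch=E80): 2 rows → Balance takes values {139, 140} — violation; (AcctNo=68, Branch=E80): 2 rows → Balance takes values {129, 123} — violation; (AcctNo=64, Branch=E80): 3 rows → Balance takes values {129, 127, 140} — violation — fails.
(iii) AcctNo -> Branch: every LHS value maps to a single RHS value — holds.
(iv) {AcctNo, Balance} -> Rep: every LHS value maps to a single RHS value — holds.
3 of the 4 dependencies hold.

3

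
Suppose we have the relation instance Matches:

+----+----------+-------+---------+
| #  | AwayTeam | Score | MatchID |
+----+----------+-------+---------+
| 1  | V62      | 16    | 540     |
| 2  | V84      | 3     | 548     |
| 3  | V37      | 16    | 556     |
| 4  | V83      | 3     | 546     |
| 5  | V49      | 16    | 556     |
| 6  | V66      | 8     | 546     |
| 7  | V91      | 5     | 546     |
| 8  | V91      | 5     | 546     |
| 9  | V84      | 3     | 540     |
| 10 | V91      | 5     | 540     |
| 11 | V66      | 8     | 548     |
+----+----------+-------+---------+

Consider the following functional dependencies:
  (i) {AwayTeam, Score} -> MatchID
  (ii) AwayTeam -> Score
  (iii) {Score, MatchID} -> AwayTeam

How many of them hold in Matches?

(i) {AwayTeam, Score} -> MatchID: (AwayTeam=V84, Score=3): rows 2, 9 → MatchID takes values {548, 540} — violation; (AwayTeam=V66, Score=8): rows 6, 11 → MatchID takes values {546, 548} — violation; (AwayTeam=V91, Score=5): rows 7, 8, 10 → MatchID takes values {546, 540} — violation — fails.
(ii) AwayTeam -> Score: every LHS value maps to a single RHS value — holds.
(iii) {Score, MatchID} -> AwayTeam: (Score=16, MatchID=556): rows 3, 5 → AwayTeam takes values {V37, V49} — violation — fails.
1 of the 3 dependencies holds.

1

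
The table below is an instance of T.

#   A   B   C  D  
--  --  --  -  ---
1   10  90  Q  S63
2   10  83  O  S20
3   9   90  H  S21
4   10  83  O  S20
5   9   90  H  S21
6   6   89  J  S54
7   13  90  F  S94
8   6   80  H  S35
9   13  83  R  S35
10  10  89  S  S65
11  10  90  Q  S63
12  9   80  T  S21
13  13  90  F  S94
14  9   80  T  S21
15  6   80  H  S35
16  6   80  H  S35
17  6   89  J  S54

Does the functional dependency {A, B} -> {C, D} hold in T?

(A=10, B=90): rows 1, 11 → {C,D} = (Q, S63), (Q, S63) ✓
(A=10, B=83): rows 2, 4 → {C,D} = (O, S20), (O, S20) ✓
(A=9, B=90): rows 3, 5 → {C,D} = (H, S21), (H, S21) ✓
(A=6, B=89): rows 6, 17 → {C,D} = (J, S54), (J, S54) ✓
(A=13, B=90): rows 7, 13 → {C,D} = (F, S94), (F, S94) ✓
(A=6, B=80): rows 8, 15, 16 → {C,D} = (H, S35), (H, S35), (H, S35) ✓
(A=13, B=83): row 9 → {C,D} = (R, S35) ✓
(A=10, B=89): row 10 → {C,D} = (S, S65) ✓
(A=9, B=80): rows 12, 14 → {C,D} = (T, S21), (T, S21) ✓
Every {A, B} value is associated with a single {C, D} value, so {A, B} -> {C, D} holds.

Yes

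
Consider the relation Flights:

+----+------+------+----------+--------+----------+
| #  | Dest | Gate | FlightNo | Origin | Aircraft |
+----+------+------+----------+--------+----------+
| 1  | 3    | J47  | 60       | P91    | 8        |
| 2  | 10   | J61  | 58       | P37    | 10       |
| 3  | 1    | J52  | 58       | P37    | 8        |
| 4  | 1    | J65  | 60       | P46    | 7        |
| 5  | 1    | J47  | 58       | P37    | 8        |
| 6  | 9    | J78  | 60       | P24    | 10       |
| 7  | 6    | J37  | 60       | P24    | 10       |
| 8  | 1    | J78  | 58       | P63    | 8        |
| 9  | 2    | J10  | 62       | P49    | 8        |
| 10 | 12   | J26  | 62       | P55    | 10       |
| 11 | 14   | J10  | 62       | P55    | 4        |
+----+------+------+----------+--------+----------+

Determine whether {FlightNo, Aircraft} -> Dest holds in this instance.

(FlightNo=60, Aircraft=8): row 1 → Dest = 3 ✓
(FlightNo=58, Aircraft=10): row 2 → Dest = 10 ✓
(FlightNo=58, Aircraft=8): rows 3, 5, 8 → Dest = 1, 1, 1 ✓
(FlightNo=60, Aircraft=7): row 4 → Dest = 1 ✓
(FlightNo=60, Aircraft=10): rows 6, 7 → Dest takes values {9, 6} — violation
(FlightNo=62, Aircraft=8): row 9 → Dest = 2 ✓
(FlightNo=62, Aircraft=10): row 10 → Dest = 12 ✓
(FlightNo=62, Aircraft=4): row 11 → Dest = 14 ✓
Two rows agree on {FlightNo, Aircraft} but differ on Dest, so {FlightNo, Aircraft} -> Dest does not hold.

No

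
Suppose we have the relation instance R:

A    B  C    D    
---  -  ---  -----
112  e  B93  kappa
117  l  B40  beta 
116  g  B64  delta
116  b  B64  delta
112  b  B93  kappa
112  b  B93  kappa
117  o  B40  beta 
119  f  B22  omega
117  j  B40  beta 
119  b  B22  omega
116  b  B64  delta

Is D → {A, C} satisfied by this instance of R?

Yes

D=kappa: 3 rows → {A,C} = (112, B93), (112, B93), (112, B93) ✓
D=beta: 3 rows → {A,C} = (117, B40), (117, B40), (117, B40) ✓
D=delta: 3 rows → {A,C} = (116, B64), (116, B64), (116, B64) ✓
D=omega: 2 rows → {A,C} = (119, B22), (119, B22) ✓
Every D value is associated with a single {A, C} value, so D → {A, C} holds.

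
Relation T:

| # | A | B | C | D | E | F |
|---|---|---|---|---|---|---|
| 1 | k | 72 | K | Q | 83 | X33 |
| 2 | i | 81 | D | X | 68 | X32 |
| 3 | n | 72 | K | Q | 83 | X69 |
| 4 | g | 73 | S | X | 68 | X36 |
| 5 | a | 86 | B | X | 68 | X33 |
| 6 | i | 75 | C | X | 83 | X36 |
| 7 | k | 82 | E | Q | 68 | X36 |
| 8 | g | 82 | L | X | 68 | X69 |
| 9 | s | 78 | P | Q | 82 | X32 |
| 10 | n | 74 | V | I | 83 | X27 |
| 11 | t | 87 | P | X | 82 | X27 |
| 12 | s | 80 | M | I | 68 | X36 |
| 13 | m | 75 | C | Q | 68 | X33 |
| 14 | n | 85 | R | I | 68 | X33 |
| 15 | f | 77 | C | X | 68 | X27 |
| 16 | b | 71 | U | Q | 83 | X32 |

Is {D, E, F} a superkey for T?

Yes

All 16 rows have distinct {D, E, F} values, so {D, E, F} → (all attributes) holds and {D, E, F} is a superkey.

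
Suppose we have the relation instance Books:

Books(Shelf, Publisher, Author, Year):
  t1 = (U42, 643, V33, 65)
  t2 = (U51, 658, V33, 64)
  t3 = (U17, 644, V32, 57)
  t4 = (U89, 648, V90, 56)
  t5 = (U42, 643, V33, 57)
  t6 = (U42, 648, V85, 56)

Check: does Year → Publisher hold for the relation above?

No

Year=65: row 1 → Publisher = 643 ✓
Year=64: row 2 → Publisher = 658 ✓
Year=57: rows 3, 5 → Publisher takes values {644, 643} — violation
Year=56: rows 4, 6 → Publisher = 648, 648 ✓
Two rows agree on Year but differ on Publisher, so Year → Publisher does not hold.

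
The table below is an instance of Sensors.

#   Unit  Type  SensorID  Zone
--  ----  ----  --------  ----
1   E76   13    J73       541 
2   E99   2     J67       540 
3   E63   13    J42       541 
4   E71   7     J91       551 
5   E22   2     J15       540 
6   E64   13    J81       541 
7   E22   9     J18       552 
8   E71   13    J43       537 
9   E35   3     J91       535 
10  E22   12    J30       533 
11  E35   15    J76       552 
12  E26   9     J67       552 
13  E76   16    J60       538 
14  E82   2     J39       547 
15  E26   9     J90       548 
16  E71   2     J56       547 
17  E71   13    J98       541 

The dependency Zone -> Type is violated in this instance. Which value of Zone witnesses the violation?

552

Zone=541: rows 1, 3, 6, 17 → Type = 13, 13, 13, 13 ✓
Zone=540: rows 2, 5 → Type = 2, 2 ✓
Zone=551: row 4 → Type = 7 ✓
Zone=552: rows 7, 11, 12 → Type takes values {9, 15} — violation
Zone=537: row 8 → Type = 13 ✓
Zone=535: row 9 → Type = 3 ✓
Zone=533: row 10 → Type = 12 ✓
Zone=538: row 13 → Type = 16 ✓
Zone=547: rows 14, 16 → Type = 2, 2 ✓
Zone=548: row 15 → Type = 9 ✓
The only Zone value with inconsistent Type is Zone=552.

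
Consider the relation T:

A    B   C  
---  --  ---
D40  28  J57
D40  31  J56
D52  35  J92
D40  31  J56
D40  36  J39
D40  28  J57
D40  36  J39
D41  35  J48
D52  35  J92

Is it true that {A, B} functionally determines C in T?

(A=D40, B=28): 2 rows → C = J57, J57 ✓
(A=D40, B=31): 2 rows → C = J56, J56 ✓
(A=D52, B=35): 2 rows → C = J92, J92 ✓
(A=D40, B=36): 2 rows → C = J39, J39 ✓
(A=D41, B=35): 1 row → C = J48 ✓
Every {A, B} value is associated with a single C value, so {A, B} → C holds.

Yes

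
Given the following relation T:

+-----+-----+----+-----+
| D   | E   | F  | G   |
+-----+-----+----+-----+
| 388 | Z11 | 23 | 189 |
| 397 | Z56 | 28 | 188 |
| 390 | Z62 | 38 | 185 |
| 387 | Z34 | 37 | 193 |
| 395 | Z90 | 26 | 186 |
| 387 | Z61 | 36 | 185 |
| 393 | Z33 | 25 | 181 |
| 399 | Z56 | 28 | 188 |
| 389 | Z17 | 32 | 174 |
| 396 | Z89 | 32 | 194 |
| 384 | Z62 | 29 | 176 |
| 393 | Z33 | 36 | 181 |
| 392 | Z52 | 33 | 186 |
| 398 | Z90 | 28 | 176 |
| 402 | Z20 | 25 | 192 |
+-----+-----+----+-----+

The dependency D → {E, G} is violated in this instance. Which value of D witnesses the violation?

D=388: 1 row → {E,G} = (Z11, 189) ✓
D=397: 1 row → {E,G} = (Z56, 188) ✓
D=390: 1 row → {E,G} = (Z62, 185) ✓
D=387: 2 rows → {E,G} takes values {(Z34, 193), (Z61, 185)} — violation
D=395: 1 row → {E,G} = (Z90, 186) ✓
D=393: 2 rows → {E,G} = (Z33, 181), (Z33, 181) ✓
D=399: 1 row → {E,G} = (Z56, 188) ✓
D=389: 1 row → {E,G} = (Z17, 174) ✓
D=396: 1 row → {E,G} = (Z89, 194) ✓
D=384: 1 row → {E,G} = (Z62, 176) ✓
D=392: 1 row → {E,G} = (Z52, 186) ✓
D=398: 1 row → {E,G} = (Z90, 176) ✓
D=402: 1 row → {E,G} = (Z20, 192) ✓
The only D value with inconsistent RHS is D=387.

387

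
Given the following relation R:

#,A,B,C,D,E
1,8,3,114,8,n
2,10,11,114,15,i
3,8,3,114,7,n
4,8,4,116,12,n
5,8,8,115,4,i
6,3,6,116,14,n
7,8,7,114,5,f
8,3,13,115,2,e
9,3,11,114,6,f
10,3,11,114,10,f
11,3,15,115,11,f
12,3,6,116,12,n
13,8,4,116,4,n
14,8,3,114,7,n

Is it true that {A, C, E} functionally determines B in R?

(A=8, C=114, E=n): rows 1, 3, 14 → B = 3, 3, 3 ✓
(A=10, C=114, E=i): row 2 → B = 11 ✓
(A=8, C=116, E=n): rows 4, 13 → B = 4, 4 ✓
(A=8, C=115, E=i): row 5 → B = 8 ✓
(A=3, C=116, E=n): rows 6, 12 → B = 6, 6 ✓
(A=8, C=114, E=f): row 7 → B = 7 ✓
(A=3, C=115, E=e): row 8 → B = 13 ✓
(A=3, C=114, E=f): rows 9, 10 → B = 11, 11 ✓
(A=3, C=115, E=f): row 11 → B = 15 ✓
Every {A, C, E} value is associated with a single B value, so {A, C, E} -> B holds.

Yes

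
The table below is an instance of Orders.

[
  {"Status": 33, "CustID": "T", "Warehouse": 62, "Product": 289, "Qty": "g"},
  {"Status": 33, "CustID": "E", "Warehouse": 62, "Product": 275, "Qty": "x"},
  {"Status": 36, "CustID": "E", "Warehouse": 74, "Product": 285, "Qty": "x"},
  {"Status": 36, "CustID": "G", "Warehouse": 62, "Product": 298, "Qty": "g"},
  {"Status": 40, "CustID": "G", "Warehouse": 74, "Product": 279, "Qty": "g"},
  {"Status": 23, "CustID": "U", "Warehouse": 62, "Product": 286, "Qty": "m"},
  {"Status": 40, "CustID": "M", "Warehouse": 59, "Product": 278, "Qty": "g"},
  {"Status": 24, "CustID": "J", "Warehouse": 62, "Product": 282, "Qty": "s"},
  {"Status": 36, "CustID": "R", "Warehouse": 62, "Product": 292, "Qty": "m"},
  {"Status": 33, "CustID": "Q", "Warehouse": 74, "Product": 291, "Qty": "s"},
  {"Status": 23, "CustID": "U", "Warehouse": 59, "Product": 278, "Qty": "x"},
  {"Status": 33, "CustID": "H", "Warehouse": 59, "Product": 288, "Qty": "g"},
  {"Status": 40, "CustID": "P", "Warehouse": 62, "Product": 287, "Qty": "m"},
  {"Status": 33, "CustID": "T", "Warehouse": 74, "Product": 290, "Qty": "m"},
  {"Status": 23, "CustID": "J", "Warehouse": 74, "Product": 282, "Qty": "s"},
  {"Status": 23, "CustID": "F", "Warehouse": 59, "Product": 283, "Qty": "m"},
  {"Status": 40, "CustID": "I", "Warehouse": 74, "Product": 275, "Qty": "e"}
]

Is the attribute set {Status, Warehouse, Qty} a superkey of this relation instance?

All 17 rows have distinct {Status, Warehouse, Qty} values, so {Status, Warehouse, Qty} → (all attributes) holds and {Status, Warehouse, Qty} is a superkey.

Yes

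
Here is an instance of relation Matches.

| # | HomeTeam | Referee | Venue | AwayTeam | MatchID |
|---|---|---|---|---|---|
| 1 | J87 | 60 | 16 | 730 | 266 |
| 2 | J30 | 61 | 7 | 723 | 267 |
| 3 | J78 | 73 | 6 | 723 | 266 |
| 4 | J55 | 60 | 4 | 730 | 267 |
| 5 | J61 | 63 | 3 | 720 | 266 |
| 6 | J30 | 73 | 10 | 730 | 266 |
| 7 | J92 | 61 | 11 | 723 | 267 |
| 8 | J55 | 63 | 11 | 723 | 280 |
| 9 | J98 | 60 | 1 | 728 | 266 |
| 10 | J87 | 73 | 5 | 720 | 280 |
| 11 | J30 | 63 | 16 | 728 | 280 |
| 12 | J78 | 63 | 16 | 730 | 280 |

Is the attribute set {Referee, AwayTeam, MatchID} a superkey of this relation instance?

Rows 2 and 7 have the same {Referee, AwayTeam, MatchID} value (Referee=61, AwayTeam=723, MatchID=267) but are distinct tuples, so {Referee, AwayTeam, MatchID} does not determine every attribute — not a superkey.

No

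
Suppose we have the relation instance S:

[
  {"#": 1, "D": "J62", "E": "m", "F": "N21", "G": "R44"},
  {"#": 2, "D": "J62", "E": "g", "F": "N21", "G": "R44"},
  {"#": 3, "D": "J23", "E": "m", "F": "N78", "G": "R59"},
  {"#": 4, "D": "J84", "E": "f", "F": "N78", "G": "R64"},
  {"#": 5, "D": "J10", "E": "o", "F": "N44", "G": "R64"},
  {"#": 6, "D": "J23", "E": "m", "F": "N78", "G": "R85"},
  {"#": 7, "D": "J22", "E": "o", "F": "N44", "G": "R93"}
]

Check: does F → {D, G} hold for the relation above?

F=N21: rows 1, 2 → {D,G} = (J62, R44), (J62, R44) ✓
F=N78: rows 3, 4, 6 → {D,G} takes values {(J23, R59), (J84, R64), (J23, R85)} — violation
F=N44: rows 5, 7 → {D,G} takes values {(J10, R64), (J22, R93)} — violation
Two rows agree on F but differ on {D, G}, so F → {D, G} does not hold.

No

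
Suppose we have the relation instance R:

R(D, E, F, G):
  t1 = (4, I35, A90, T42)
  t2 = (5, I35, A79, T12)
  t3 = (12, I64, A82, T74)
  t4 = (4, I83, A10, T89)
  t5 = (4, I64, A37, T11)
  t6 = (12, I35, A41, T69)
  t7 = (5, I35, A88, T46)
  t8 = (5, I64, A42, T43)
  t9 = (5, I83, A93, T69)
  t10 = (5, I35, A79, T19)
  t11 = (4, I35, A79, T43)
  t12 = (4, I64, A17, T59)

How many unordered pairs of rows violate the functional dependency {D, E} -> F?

4

(D=4, E=I35): violating pairs (1,11) — 1 pair.
(D=5, E=I35): violating pairs (2,7), (7,10) — 2 pairs.
(D=4, E=I64): violating pairs (5,12) — 1 pair.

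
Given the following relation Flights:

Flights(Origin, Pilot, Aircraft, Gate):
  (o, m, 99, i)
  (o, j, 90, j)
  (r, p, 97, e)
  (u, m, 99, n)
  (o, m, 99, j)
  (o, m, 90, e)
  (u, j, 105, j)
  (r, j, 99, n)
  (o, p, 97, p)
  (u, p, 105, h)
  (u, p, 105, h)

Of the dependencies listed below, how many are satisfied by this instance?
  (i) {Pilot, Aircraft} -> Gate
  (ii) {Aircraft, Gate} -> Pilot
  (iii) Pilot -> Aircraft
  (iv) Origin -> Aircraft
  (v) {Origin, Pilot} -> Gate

0

(i) {Pilot, Aircraft} -> Gate: (Pilot=m, Aircraft=99): 3 rows → Gate takes values {i, n, j} — violation; (Pilot=p, Aircraft=97): 2 rows → Gate takes values {e, p} — violation — fails.
(ii) {Aircraft, Gate} -> Pilot: (Aircraft=99, Gate=n): 2 rows → Pilot takes values {m, j} — violation — fails.
(iii) Pilot -> Aircraft: Pilot=m: 4 rows → Aircraft takes values {99, 90} — violation; Pilot=j: 3 rows → Aircraft takes values {90, 105, 99} — violation; Pilot=p: 4 rows → Aircraft takes values {97, 105} — violation — fails.
(iv) Origin -> Aircraft: Origin=o: 5 rows → Aircraft takes values {99, 90, 97} — violation; Origin=r: 2 rows → Aircraft takes values {97, 99} — violation; Origin=u: 4 rows → Aircraft takes values {99, 105} — violation — fails.
(v) {Origin, Pilot} -> Gate: (Origin=o, Pilot=m): 3 rows → Gate takes values {i, j, e} — violation — fails.
None of the 5 dependencies hold.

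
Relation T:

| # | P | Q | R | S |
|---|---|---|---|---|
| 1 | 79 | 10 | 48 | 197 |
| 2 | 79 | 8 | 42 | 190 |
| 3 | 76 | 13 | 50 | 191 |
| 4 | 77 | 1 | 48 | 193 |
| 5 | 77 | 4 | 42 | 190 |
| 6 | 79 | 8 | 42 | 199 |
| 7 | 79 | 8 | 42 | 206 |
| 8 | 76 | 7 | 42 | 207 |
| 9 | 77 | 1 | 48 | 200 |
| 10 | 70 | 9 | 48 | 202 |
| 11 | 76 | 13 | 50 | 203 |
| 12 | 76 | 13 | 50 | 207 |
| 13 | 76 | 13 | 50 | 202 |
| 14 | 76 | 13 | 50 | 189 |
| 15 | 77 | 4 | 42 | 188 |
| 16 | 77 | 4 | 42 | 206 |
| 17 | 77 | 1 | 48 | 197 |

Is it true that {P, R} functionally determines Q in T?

(P=79, R=48): row 1 → Q = 10 ✓
(P=79, R=42): rows 2, 6, 7 → Q = 8, 8, 8 ✓
(P=76, R=50): rows 3, 11, 12, 13, 14 → Q = 13, 13, 13, 13, 13 ✓
(P=77, R=48): rows 4, 9, 17 → Q = 1, 1, 1 ✓
(P=77, R=42): rows 5, 15, 16 → Q = 4, 4, 4 ✓
(P=76, R=42): row 8 → Q = 7 ✓
(P=70, R=48): row 10 → Q = 9 ✓
Every {P, R} value is associated with a single Q value, so {P, R} → Q holds.

Yes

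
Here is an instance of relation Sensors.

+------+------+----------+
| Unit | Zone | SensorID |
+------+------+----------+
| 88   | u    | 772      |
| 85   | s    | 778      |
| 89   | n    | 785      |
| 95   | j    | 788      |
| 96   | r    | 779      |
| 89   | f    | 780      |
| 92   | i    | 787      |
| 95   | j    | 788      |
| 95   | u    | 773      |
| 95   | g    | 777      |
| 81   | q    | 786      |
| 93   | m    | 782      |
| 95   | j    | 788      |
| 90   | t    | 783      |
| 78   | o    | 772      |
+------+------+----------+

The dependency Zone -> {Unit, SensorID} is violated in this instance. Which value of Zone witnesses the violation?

u

Zone=u: 2 rows → {Unit,SensorID} takes values {(88, 772), (95, 773)} — violation
Zone=s: 1 row → {Unit,SensorID} = (85, 778) ✓
Zone=n: 1 row → {Unit,SensorID} = (89, 785) ✓
Zone=j: 3 rows → {Unit,SensorID} = (95, 788), (95, 788), (95, 788) ✓
Zone=r: 1 row → {Unit,SensorID} = (96, 779) ✓
Zone=f: 1 row → {Unit,SensorID} = (89, 780) ✓
Zone=i: 1 row → {Unit,SensorID} = (92, 787) ✓
Zone=g: 1 row → {Unit,SensorID} = (95, 777) ✓
Zone=q: 1 row → {Unit,SensorID} = (81, 786) ✓
Zone=m: 1 row → {Unit,SensorID} = (93, 782) ✓
Zone=t: 1 row → {Unit,SensorID} = (90, 783) ✓
Zone=o: 1 row → {Unit,SensorID} = (78, 772) ✓
The only Zone value with inconsistent RHS is Zone=u.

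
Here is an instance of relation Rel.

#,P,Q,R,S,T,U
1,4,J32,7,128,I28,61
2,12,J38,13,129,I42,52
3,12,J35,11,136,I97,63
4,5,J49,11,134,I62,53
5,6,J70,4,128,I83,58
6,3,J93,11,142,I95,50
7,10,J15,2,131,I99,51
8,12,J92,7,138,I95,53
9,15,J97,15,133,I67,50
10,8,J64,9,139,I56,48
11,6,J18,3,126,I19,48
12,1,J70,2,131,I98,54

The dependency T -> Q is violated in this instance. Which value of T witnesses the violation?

T=I28: row 1 → Q = J32 ✓
T=I42: row 2 → Q = J38 ✓
T=I97: row 3 → Q = J35 ✓
T=I62: row 4 → Q = J49 ✓
T=I83: row 5 → Q = J70 ✓
T=I95: rows 6, 8 → Q takes values {J93, J92} — violation
T=I99: row 7 → Q = J15 ✓
T=I67: row 9 → Q = J97 ✓
T=I56: row 10 → Q = J64 ✓
T=I19: row 11 → Q = J18 ✓
T=I98: row 12 → Q = J70 ✓
The only T value with inconsistent Q is T=I95.

I95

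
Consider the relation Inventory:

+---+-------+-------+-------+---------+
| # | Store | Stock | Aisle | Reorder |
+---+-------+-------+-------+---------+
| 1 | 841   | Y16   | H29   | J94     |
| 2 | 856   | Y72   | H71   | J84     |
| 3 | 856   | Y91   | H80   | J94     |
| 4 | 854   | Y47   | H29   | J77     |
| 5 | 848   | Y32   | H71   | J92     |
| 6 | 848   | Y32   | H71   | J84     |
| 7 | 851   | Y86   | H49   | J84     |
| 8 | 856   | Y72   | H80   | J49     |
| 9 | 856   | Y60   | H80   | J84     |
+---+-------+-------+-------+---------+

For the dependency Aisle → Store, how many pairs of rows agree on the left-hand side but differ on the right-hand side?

3

Aisle=H29: violating pairs (1,4) — 1 pair.
Aisle=H71: violating pairs (2,5), (2,6) — 2 pairs.
Aisle=H80: all 3 rows agree on Store — 0 pairs.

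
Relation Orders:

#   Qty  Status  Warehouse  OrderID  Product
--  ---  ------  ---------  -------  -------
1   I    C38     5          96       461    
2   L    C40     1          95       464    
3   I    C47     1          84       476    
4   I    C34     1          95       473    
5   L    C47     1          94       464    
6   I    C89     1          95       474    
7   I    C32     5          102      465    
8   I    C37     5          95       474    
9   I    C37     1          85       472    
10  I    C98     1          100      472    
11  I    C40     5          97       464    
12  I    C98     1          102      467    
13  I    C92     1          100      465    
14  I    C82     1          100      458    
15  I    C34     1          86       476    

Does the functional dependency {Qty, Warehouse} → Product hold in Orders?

No

(Qty=I, Warehouse=5): rows 1, 7, 8, 11 → Product takes values {461, 465, 474, 464} — violation
(Qty=L, Warehouse=1): rows 2, 5 → Product = 464, 464 ✓
(Qty=I, Warehouse=1): rows 3, 4, 6, 9, 10, 12, 13, 14, 15 → Product takes values {476, 473, 474, 472, 467, 465, 458} — violation
Two rows agree on {Qty, Warehouse} but differ on Product, so {Qty, Warehouse} → Product does not hold.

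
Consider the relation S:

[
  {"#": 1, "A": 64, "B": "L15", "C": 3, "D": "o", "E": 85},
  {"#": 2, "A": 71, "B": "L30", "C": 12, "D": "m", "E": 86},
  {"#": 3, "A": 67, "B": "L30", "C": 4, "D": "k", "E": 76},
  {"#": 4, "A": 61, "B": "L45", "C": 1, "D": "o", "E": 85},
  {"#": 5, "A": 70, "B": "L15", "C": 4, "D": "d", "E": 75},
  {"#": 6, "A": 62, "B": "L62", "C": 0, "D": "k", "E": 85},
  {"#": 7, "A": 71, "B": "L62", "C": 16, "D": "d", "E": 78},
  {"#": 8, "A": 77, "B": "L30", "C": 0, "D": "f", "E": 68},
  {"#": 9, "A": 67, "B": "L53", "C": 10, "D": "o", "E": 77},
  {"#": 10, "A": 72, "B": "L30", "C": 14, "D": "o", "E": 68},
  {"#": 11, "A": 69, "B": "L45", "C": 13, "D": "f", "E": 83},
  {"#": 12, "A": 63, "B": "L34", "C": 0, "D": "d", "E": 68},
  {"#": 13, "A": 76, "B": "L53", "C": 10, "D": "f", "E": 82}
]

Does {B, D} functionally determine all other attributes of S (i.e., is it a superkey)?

Yes

All 13 rows have distinct {B, D} values, so {B, D} → (all attributes) holds and {B, D} is a superkey.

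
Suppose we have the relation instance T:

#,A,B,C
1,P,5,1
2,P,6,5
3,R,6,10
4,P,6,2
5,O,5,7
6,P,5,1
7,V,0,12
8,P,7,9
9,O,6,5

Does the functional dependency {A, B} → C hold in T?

(A=P, B=5): rows 1, 6 → C = 1, 1 ✓
(A=P, B=6): rows 2, 4 → C takes values {5, 2} — violation
(A=R, B=6): row 3 → C = 10 ✓
(A=O, B=5): row 5 → C = 7 ✓
(A=V, B=0): row 7 → C = 12 ✓
(A=P, B=7): row 8 → C = 9 ✓
(A=O, B=6): row 9 → C = 5 ✓
Two rows agree on {A, B} but differ on C, so {A, B} → C does not hold.

No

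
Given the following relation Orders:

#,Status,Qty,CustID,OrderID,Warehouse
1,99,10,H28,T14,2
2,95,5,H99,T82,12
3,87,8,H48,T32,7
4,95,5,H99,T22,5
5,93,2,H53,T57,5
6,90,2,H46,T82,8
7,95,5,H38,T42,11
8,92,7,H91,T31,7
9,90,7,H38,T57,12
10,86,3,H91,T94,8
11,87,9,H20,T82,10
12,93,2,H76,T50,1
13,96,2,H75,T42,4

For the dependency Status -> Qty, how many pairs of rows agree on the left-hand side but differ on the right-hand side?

2

Status=95: all 3 rows agree on Qty — 0 pairs.
Status=87: violating pairs (3,11) — 1 pair.
Status=93: all 2 rows agree on Qty — 0 pairs.
Status=90: violating pairs (6,9) — 1 pair.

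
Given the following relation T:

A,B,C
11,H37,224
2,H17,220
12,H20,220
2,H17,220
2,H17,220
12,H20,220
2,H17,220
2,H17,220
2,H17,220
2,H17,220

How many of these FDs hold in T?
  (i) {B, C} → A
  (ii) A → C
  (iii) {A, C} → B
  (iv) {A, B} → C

(i) {B, C} → A: every LHS value maps to a single RHS value — holds.
(ii) A → C: every LHS value maps to a single RHS value — holds.
(iii) {A, C} → B: every LHS value maps to a single RHS value — holds.
(iv) {A, B} → C: every LHS value maps to a single RHS value — holds.
4 of the 4 dependencies hold.

4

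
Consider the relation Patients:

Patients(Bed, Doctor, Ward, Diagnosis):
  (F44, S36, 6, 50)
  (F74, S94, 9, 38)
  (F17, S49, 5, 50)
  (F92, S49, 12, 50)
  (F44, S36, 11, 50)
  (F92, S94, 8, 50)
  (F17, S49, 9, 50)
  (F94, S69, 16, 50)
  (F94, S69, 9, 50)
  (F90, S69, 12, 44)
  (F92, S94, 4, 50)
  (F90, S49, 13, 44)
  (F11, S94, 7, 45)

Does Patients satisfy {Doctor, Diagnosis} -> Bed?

(Doctor=S36, Diagnosis=50): 2 rows → Bed = F44, F44 ✓
(Doctor=S94, Diagnosis=38): 1 row → Bed = F74 ✓
(Doctor=S49, Diagnosis=50): 3 rows → Bed takes values {F17, F92} — violation
(Doctor=S94, Diagnosis=50): 2 rows → Bed = F92, F92 ✓
(Doctor=S69, Diagnosis=50): 2 rows → Bed = F94, F94 ✓
(Doctor=S69, Diagnosis=44): 1 row → Bed = F90 ✓
(Doctor=S49, Diagnosis=44): 1 row → Bed = F90 ✓
(Doctor=S94, Diagnosis=45): 1 row → Bed = F11 ✓
Two rows agree on {Doctor, Diagnosis} but differ on Bed, so {Doctor, Diagnosis} -> Bed does not hold.

No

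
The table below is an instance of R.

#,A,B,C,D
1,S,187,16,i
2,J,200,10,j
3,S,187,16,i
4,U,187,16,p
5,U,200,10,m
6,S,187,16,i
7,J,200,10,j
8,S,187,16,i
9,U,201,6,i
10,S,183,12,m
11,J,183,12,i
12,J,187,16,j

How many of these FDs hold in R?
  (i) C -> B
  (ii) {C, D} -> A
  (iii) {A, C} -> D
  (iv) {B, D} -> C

4

(i) C -> B: every LHS value maps to a single RHS value — holds.
(ii) {C, D} -> A: every LHS value maps to a single RHS value — holds.
(iii) {A, C} -> D: every LHS value maps to a single RHS value — holds.
(iv) {B, D} -> C: every LHS value maps to a single RHS value — holds.
4 of the 4 dependencies hold.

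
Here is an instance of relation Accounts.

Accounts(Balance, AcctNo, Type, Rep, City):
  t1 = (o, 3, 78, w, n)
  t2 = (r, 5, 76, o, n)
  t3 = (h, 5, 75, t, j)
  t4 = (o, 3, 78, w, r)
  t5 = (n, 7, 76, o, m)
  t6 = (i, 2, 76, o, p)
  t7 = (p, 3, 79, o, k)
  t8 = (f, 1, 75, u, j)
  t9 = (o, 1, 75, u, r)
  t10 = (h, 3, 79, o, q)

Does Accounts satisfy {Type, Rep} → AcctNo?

No

(Type=78, Rep=w): rows 1, 4 → AcctNo = 3, 3 ✓
(Type=76, Rep=o): rows 2, 5, 6 → AcctNo takes values {5, 7, 2} — violation
(Type=75, Rep=t): row 3 → AcctNo = 5 ✓
(Type=79, Rep=o): rows 7, 10 → AcctNo = 3, 3 ✓
(Type=75, Rep=u): rows 8, 9 → AcctNo = 1, 1 ✓
Two rows agree on {Type, Rep} but differ on AcctNo, so {Type, Rep} → AcctNo does not hold.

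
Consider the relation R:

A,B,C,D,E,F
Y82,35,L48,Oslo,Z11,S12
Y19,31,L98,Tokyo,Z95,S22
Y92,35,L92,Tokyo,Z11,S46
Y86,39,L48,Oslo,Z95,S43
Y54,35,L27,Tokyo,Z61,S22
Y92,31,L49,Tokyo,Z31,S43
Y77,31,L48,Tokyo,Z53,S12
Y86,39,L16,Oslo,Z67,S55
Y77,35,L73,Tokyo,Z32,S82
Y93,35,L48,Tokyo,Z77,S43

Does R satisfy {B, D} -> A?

(B=35, D=Oslo): 1 row → A = Y82 ✓
(B=31, D=Tokyo): 3 rows → A takes values {Y19, Y92, Y77} — violation
(B=35, D=Tokyo): 4 rows → A takes values {Y92, Y54, Y77, Y93} — violation
(B=39, D=Oslo): 2 rows → A = Y86, Y86 ✓
Two rows agree on {B, D} but differ on A, so {B, D} -> A does not hold.

No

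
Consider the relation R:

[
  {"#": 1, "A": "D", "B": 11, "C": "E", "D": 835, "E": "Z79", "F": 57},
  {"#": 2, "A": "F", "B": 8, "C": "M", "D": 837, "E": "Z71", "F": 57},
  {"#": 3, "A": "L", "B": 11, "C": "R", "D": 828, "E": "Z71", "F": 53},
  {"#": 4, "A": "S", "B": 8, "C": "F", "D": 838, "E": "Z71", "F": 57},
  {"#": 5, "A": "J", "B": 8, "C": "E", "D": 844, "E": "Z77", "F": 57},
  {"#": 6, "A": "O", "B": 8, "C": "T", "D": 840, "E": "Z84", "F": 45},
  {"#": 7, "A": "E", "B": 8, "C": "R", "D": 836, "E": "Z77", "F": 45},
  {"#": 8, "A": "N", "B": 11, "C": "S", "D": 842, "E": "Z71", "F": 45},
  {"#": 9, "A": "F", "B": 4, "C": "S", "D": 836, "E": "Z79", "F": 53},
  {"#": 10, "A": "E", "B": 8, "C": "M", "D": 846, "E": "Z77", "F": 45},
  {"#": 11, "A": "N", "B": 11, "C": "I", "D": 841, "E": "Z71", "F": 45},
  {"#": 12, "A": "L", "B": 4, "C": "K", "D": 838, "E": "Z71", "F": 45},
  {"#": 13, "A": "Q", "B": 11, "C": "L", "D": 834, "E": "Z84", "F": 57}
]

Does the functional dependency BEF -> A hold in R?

(B=11, E=Z79, F=57): row 1 → A = D ✓
(B=8, E=Z71, F=57): rows 2, 4 → A takes values {F, S} — violation
(B=11, E=Z71, F=53): row 3 → A = L ✓
(B=8, E=Z77, F=57): row 5 → A = J ✓
(B=8, E=Z84, F=45): row 6 → A = O ✓
(B=8, E=Z77, F=45): rows 7, 10 → A = E, E ✓
(B=11, E=Z71, F=45): rows 8, 11 → A = N, N ✓
(B=4, E=Z79, F=53): row 9 → A = F ✓
(B=4, E=Z71, F=45): row 12 → A = L ✓
(B=11, E=Z84, F=57): row 13 → A = Q ✓
Two rows agree on BEF but differ on A, so BEF -> A does not hold.

No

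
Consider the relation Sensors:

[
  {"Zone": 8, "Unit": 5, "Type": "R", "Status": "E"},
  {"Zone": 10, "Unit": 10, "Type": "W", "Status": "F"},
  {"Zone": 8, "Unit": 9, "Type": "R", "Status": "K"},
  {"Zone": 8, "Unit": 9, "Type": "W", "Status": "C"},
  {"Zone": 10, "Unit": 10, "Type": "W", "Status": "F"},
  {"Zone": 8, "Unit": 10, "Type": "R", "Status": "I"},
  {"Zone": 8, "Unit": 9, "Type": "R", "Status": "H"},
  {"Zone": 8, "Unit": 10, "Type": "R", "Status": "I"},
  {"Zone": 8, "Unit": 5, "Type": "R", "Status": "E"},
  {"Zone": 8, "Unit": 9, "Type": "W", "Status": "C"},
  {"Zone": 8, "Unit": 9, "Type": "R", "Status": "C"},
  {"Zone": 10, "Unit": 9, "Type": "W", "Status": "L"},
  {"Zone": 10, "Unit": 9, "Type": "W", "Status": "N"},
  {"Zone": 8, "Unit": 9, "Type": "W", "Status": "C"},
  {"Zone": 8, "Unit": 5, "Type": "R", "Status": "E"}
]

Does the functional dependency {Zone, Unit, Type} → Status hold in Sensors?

No

(Zone=8, Unit=5, Type=R): 3 rows → Status = E, E, E ✓
(Zone=10, Unit=10, Type=W): 2 rows → Status = F, F ✓
(Zone=8, Unit=9, Type=R): 3 rows → Status takes values {K, H, C} — violation
(Zone=8, Unit=9, Type=W): 3 rows → Status = C, C, C ✓
(Zone=8, Unit=10, Type=R): 2 rows → Status = I, I ✓
(Zone=10, Unit=9, Type=W): 2 rows → Status takes values {L, N} — violation
Two rows agree on {Zone, Unit, Type} but differ on Status, so {Zone, Unit, Type} → Status does not hold.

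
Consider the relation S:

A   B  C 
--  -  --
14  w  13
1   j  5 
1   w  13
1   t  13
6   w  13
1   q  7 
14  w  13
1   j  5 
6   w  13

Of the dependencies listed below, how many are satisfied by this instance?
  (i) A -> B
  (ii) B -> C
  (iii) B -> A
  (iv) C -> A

(i) A -> B: A=1: 5 rows → B takes values {j, w, t, q} — violation — fails.
(ii) B -> C: every LHS value maps to a single RHS value — holds.
(iii) B -> A: B=w: 5 rows → A takes values {14, 1, 6} — violation — fails.
(iv) C -> A: C=13: 6 rows → A takes values {14, 1, 6} — violation — fails.
1 of the 4 dependencies holds.

1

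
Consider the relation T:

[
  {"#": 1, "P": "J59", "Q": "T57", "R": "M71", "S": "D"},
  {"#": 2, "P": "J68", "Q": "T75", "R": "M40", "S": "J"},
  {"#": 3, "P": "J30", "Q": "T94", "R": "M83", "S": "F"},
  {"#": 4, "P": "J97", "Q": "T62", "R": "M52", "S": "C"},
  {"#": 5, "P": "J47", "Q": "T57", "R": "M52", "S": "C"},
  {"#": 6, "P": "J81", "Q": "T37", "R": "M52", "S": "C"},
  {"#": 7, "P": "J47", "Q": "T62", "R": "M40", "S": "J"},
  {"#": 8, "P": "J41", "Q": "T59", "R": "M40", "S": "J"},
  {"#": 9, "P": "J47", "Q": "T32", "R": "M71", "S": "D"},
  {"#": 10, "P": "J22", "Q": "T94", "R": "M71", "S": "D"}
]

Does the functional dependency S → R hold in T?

S=D: rows 1, 9, 10 → R = M71, M71, M71 ✓
S=J: rows 2, 7, 8 → R = M40, M40, M40 ✓
S=F: row 3 → R = M83 ✓
S=C: rows 4, 5, 6 → R = M52, M52, M52 ✓
Every S value is associated with a single R value, so S → R holds.

Yes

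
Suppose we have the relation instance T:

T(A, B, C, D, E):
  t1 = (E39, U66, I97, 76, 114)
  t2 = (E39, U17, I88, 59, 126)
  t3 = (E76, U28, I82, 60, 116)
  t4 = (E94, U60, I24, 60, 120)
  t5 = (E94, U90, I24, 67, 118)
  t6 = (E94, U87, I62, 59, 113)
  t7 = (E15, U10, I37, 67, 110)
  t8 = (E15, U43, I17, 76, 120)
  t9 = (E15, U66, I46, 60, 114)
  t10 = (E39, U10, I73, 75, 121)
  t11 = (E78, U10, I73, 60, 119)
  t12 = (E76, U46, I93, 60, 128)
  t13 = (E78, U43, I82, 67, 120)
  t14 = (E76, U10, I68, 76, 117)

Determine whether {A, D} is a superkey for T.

No

Rows 3 and 12 have the same {A, D} value (A=E76, D=60) but are distinct tuples, so {A, D} does not determine every attribute — not a superkey.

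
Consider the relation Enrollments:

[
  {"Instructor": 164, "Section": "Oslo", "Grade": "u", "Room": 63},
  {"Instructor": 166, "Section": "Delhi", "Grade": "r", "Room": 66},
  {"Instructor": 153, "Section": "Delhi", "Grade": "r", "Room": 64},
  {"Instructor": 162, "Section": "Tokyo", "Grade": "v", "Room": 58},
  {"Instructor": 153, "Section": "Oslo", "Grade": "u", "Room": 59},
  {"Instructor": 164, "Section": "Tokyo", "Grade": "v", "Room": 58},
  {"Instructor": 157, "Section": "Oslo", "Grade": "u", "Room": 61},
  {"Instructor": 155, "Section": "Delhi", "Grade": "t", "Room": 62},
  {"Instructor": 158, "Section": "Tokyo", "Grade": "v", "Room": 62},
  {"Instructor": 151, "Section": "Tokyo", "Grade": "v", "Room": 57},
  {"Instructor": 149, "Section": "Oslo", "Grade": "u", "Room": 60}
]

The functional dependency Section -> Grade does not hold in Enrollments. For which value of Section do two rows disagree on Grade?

Delhi

Section=Oslo: 4 rows → Grade = u, u, u, u ✓
Section=Delhi: 3 rows → Grade takes values {r, t} — violation
Section=Tokyo: 4 rows → Grade = v, v, v, v ✓
The only Section value with inconsistent Grade is Section=Delhi.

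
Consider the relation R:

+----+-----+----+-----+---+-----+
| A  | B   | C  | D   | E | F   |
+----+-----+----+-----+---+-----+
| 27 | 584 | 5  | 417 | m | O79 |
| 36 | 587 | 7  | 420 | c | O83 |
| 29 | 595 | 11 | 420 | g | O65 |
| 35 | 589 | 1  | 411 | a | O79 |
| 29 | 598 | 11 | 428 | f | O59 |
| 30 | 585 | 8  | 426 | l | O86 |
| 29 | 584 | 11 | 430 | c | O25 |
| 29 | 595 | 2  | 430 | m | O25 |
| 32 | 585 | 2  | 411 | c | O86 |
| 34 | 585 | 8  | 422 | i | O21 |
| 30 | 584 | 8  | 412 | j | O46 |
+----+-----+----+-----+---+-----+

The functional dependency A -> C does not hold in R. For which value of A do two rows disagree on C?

29

A=27: 1 row → C = 5 ✓
A=36: 1 row → C = 7 ✓
A=29: 4 rows → C takes values {11, 2} — violation
A=35: 1 row → C = 1 ✓
A=30: 2 rows → C = 8, 8 ✓
A=32: 1 row → C = 2 ✓
A=34: 1 row → C = 8 ✓
The only A value with inconsistent C is A=29.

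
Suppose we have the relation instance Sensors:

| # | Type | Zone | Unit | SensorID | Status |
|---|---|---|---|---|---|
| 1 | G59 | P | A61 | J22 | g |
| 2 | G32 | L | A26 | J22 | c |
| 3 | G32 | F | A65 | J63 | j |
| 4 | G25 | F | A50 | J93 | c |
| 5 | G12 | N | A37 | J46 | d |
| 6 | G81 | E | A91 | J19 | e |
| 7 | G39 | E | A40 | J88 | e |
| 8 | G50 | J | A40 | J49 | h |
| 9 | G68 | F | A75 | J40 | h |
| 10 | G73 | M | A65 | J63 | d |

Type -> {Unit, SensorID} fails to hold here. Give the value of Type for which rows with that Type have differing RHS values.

Type=G59: row 1 → {Unit,SensorID} = (A61, J22) ✓
Type=G32: rows 2, 3 → {Unit,SensorID} takes values {(A26, J22), (A65, J63)} — violation
Type=G25: row 4 → {Unit,SensorID} = (A50, J93) ✓
Type=G12: row 5 → {Unit,SensorID} = (A37, J46) ✓
Type=G81: row 6 → {Unit,SensorID} = (A91, J19) ✓
Type=G39: row 7 → {Unit,SensorID} = (A40, J88) ✓
Type=G50: row 8 → {Unit,SensorID} = (A40, J49) ✓
Type=G68: row 9 → {Unit,SensorID} = (A75, J40) ✓
Type=G73: row 10 → {Unit,SensorID} = (A65, J63) ✓
The only Type value with inconsistent RHS is Type=G32.

G32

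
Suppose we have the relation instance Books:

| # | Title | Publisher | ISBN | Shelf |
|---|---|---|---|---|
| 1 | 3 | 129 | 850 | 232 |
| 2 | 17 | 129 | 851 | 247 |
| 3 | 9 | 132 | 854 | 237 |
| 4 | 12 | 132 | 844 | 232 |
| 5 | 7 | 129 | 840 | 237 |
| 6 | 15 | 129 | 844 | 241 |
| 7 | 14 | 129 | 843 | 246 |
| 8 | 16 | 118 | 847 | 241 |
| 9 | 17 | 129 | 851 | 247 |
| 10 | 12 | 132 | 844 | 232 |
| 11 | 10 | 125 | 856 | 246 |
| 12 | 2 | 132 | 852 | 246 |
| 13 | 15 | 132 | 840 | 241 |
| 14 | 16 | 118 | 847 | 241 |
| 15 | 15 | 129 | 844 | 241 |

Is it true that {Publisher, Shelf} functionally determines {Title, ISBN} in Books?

Yes

(Publisher=129, Shelf=232): row 1 → {Title,ISBN} = (3, 850) ✓
(Publisher=129, Shelf=247): rows 2, 9 → {Title,ISBN} = (17, 851), (17, 851) ✓
(Publisher=132, Shelf=237): row 3 → {Title,ISBN} = (9, 854) ✓
(Publisher=132, Shelf=232): rows 4, 10 → {Title,ISBN} = (12, 844), (12, 844) ✓
(Publisher=129, Shelf=237): row 5 → {Title,ISBN} = (7, 840) ✓
(Publisher=129, Shelf=241): rows 6, 15 → {Title,ISBN} = (15, 844), (15, 844) ✓
(Publisher=129, Shelf=246): row 7 → {Title,ISBN} = (14, 843) ✓
(Publisher=118, Shelf=241): rows 8, 14 → {Title,ISBN} = (16, 847), (16, 847) ✓
(Publisher=125, Shelf=246): row 11 → {Title,ISBN} = (10, 856) ✓
(Publisher=132, Shelf=246): row 12 → {Title,ISBN} = (2, 852) ✓
(Publisher=132, Shelf=241): row 13 → {Title,ISBN} = (15, 840) ✓
Every {Publisher, Shelf} value is associated with a single {Title, ISBN} value, so {Publisher, Shelf} -> {Title, ISBN} holds.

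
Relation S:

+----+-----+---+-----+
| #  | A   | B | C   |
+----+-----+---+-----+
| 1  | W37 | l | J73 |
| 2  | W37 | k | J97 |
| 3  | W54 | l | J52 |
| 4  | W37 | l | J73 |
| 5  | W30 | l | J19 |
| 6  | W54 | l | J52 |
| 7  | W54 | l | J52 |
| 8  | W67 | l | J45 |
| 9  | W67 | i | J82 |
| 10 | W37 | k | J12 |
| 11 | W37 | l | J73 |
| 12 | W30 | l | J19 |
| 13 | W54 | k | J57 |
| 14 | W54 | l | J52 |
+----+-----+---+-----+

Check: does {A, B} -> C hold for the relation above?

(A=W37, B=l): rows 1, 4, 11 → C = J73, J73, J73 ✓
(A=W37, B=k): rows 2, 10 → C takes values {J97, J12} — violation
(A=W54, B=l): rows 3, 6, 7, 14 → C = J52, J52, J52, J52 ✓
(A=W30, B=l): rows 5, 12 → C = J19, J19 ✓
(A=W67, B=l): row 8 → C = J45 ✓
(A=W67, B=i): row 9 → C = J82 ✓
(A=W54, B=k): row 13 → C = J57 ✓
Two rows agree on {A, B} but differ on C, so {A, B} -> C does not hold.

No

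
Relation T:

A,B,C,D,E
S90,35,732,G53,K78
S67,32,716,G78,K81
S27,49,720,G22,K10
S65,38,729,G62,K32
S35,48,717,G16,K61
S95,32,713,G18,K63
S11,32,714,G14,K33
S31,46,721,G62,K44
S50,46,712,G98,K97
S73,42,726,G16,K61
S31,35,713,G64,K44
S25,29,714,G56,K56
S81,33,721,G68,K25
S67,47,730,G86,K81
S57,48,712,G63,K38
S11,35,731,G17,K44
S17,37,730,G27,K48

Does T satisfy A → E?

No

A=S90: 1 row → E = K78 ✓
A=S67: 2 rows → E = K81, K81 ✓
A=S27: 1 row → E = K10 ✓
A=S65: 1 row → E = K32 ✓
A=S35: 1 row → E = K61 ✓
A=S95: 1 row → E = K63 ✓
A=S11: 2 rows → E takes values {K33, K44} — violation
A=S31: 2 rows → E = K44, K44 ✓
A=S50: 1 row → E = K97 ✓
A=S73: 1 row → E = K61 ✓
A=S25: 1 row → E = K56 ✓
A=S81: 1 row → E = K25 ✓
A=S57: 1 row → E = K38 ✓
A=S17: 1 row → E = K48 ✓
Two rows agree on A but differ on E, so A → E does not hold.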